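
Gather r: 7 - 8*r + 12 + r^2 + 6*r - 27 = r^2 - 2*r - 8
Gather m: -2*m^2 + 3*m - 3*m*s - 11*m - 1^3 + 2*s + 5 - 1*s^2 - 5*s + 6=-2*m^2 + m*(-3*s - 8) - s^2 - 3*s + 10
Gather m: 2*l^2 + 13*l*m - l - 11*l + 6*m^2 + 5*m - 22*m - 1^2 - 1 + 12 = 2*l^2 - 12*l + 6*m^2 + m*(13*l - 17) + 10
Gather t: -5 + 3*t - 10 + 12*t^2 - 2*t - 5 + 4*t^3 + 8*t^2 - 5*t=4*t^3 + 20*t^2 - 4*t - 20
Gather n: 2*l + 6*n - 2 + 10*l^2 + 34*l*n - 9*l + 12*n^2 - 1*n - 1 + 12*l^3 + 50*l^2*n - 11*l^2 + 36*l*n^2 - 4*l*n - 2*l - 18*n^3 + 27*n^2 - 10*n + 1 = 12*l^3 - l^2 - 9*l - 18*n^3 + n^2*(36*l + 39) + n*(50*l^2 + 30*l - 5) - 2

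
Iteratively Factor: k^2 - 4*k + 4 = (k - 2)*(k - 2)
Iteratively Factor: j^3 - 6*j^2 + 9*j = (j - 3)*(j^2 - 3*j) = j*(j - 3)*(j - 3)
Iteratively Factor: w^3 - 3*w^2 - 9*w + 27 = (w - 3)*(w^2 - 9) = (w - 3)*(w + 3)*(w - 3)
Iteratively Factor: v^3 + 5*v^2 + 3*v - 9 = (v - 1)*(v^2 + 6*v + 9) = (v - 1)*(v + 3)*(v + 3)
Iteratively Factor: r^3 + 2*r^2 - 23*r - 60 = (r + 3)*(r^2 - r - 20) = (r - 5)*(r + 3)*(r + 4)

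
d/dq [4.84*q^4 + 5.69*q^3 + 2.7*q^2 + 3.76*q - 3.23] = 19.36*q^3 + 17.07*q^2 + 5.4*q + 3.76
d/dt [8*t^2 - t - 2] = 16*t - 1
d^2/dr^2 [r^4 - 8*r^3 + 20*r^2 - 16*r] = 12*r^2 - 48*r + 40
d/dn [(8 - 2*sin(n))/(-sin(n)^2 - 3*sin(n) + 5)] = 2*(8*sin(n) + cos(n)^2 + 6)*cos(n)/(sin(n)^2 + 3*sin(n) - 5)^2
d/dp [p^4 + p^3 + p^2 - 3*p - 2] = 4*p^3 + 3*p^2 + 2*p - 3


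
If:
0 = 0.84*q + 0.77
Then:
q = -0.92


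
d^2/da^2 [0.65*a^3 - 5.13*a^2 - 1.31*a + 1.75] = 3.9*a - 10.26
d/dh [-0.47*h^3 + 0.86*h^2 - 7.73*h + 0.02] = -1.41*h^2 + 1.72*h - 7.73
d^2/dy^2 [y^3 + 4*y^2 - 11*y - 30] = 6*y + 8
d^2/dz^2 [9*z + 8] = 0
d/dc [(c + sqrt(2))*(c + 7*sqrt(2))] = 2*c + 8*sqrt(2)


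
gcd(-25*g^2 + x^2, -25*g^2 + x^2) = -25*g^2 + x^2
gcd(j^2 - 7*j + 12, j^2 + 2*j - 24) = j - 4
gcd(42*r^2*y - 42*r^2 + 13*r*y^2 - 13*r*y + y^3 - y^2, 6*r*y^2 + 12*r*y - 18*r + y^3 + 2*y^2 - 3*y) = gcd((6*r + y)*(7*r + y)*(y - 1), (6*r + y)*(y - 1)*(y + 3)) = 6*r*y - 6*r + y^2 - y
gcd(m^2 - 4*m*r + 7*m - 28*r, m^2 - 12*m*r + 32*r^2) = -m + 4*r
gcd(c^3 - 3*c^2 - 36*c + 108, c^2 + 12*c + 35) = 1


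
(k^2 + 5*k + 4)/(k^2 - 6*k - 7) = (k + 4)/(k - 7)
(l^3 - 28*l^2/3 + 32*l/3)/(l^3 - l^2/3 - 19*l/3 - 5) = l*(-3*l^2 + 28*l - 32)/(-3*l^3 + l^2 + 19*l + 15)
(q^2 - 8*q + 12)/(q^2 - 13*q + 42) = (q - 2)/(q - 7)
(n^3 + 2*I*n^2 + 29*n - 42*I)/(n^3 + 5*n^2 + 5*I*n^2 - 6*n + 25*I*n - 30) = (n^3 + 2*I*n^2 + 29*n - 42*I)/(n^3 + 5*n^2*(1 + I) + n*(-6 + 25*I) - 30)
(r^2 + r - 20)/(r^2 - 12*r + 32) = (r + 5)/(r - 8)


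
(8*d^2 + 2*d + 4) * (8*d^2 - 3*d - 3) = 64*d^4 - 8*d^3 + 2*d^2 - 18*d - 12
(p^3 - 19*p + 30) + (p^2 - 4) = p^3 + p^2 - 19*p + 26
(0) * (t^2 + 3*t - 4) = 0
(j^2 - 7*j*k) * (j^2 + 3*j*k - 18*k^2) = j^4 - 4*j^3*k - 39*j^2*k^2 + 126*j*k^3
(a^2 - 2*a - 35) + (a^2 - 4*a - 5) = 2*a^2 - 6*a - 40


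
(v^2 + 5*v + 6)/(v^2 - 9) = (v + 2)/(v - 3)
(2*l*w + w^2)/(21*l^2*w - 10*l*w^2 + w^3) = (2*l + w)/(21*l^2 - 10*l*w + w^2)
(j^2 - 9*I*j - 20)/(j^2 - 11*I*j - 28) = (j - 5*I)/(j - 7*I)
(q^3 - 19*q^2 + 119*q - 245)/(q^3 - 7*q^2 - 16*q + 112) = (q^2 - 12*q + 35)/(q^2 - 16)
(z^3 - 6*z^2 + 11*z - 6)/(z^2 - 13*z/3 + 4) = 3*(z^2 - 3*z + 2)/(3*z - 4)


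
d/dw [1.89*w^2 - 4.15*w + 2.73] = 3.78*w - 4.15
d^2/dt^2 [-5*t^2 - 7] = -10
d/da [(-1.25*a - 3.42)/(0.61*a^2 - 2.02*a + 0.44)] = (0.7625*a^2 + 4.1724*a - 7.4584)/(0.3721*a^4 - 2.4644*a^3 + 4.6172*a^2 - 1.7776*a + 0.1936)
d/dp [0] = 0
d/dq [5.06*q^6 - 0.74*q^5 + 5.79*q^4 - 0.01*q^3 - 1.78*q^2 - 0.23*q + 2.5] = 30.36*q^5 - 3.7*q^4 + 23.16*q^3 - 0.03*q^2 - 3.56*q - 0.23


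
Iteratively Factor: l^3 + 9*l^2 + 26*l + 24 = (l + 3)*(l^2 + 6*l + 8) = (l + 3)*(l + 4)*(l + 2)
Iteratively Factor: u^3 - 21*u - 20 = (u + 1)*(u^2 - u - 20) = (u + 1)*(u + 4)*(u - 5)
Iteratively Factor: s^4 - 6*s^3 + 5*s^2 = (s)*(s^3 - 6*s^2 + 5*s) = s*(s - 5)*(s^2 - s) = s*(s - 5)*(s - 1)*(s)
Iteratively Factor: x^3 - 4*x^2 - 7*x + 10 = (x - 5)*(x^2 + x - 2) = (x - 5)*(x + 2)*(x - 1)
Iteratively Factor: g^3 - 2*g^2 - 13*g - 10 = (g - 5)*(g^2 + 3*g + 2) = (g - 5)*(g + 1)*(g + 2)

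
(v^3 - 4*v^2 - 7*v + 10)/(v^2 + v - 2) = v - 5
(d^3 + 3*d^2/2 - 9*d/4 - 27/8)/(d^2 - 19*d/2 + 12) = (d^2 + 3*d + 9/4)/(d - 8)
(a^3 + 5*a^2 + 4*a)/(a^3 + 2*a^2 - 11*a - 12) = a/(a - 3)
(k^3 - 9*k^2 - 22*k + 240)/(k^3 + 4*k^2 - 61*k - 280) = (k - 6)/(k + 7)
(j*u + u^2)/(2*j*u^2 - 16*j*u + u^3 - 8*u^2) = (j + u)/(2*j*u - 16*j + u^2 - 8*u)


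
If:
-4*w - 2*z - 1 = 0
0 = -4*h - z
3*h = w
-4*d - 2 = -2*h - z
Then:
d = -3/8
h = -1/4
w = -3/4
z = 1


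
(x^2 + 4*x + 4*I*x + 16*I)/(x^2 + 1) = (x^2 + 4*x*(1 + I) + 16*I)/(x^2 + 1)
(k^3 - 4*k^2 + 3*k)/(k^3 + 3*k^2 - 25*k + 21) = k/(k + 7)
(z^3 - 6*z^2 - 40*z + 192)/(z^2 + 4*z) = (z^3 - 6*z^2 - 40*z + 192)/(z*(z + 4))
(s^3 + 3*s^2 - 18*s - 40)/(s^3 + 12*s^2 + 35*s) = (s^2 - 2*s - 8)/(s*(s + 7))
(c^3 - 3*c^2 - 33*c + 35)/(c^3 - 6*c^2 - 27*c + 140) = (c - 1)/(c - 4)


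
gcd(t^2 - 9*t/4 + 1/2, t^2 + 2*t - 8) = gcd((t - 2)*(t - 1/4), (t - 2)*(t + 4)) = t - 2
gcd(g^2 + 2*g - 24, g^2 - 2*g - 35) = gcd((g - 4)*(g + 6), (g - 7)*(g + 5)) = 1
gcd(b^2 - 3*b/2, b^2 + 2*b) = b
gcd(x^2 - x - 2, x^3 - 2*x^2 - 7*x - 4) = x + 1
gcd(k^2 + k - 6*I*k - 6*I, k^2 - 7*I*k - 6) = k - 6*I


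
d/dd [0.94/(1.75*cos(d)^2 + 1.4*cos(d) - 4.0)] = (3.29*cos(d) + 1.316)*sin(d)/(1.75*cos(d)^2 + 1.4*cos(d) - 4.0)^2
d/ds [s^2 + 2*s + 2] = 2*s + 2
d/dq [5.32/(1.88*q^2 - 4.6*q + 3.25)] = (24.472 - 20.0032*q)/(1.88*q^2 - 4.6*q + 3.25)^2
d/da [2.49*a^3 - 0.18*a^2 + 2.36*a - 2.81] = 7.47*a^2 - 0.36*a + 2.36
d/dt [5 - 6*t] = -6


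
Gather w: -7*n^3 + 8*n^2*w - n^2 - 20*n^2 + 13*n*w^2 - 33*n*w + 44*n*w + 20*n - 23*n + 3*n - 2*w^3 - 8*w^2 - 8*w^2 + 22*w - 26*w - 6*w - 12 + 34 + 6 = -7*n^3 - 21*n^2 - 2*w^3 + w^2*(13*n - 16) + w*(8*n^2 + 11*n - 10) + 28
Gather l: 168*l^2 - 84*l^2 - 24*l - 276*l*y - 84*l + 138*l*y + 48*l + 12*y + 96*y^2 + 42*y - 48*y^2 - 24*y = 84*l^2 + l*(-138*y - 60) + 48*y^2 + 30*y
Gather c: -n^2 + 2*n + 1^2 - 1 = -n^2 + 2*n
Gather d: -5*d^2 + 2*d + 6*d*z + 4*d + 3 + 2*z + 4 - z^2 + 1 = -5*d^2 + d*(6*z + 6) - z^2 + 2*z + 8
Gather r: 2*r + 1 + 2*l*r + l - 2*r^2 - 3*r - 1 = l - 2*r^2 + r*(2*l - 1)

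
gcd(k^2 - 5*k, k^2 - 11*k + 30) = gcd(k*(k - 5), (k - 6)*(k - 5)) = k - 5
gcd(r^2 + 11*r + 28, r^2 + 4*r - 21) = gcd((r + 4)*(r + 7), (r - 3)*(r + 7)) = r + 7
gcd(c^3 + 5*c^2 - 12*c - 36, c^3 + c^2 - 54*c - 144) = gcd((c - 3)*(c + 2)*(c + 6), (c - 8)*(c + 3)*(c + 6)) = c + 6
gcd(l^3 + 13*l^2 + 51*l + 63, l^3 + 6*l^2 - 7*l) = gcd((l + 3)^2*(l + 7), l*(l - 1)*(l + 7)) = l + 7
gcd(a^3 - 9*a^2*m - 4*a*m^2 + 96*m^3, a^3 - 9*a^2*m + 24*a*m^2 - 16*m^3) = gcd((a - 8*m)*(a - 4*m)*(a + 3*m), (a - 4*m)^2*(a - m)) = a - 4*m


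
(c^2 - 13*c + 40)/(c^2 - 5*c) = (c - 8)/c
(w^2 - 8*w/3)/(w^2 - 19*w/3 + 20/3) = w*(3*w - 8)/(3*w^2 - 19*w + 20)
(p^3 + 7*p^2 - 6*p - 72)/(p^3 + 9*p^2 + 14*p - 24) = (p - 3)/(p - 1)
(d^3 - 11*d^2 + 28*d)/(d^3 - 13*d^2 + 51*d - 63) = d*(d - 4)/(d^2 - 6*d + 9)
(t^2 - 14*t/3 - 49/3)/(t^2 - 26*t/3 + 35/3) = (3*t + 7)/(3*t - 5)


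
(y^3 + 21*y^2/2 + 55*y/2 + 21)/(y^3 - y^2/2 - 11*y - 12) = (y + 7)/(y - 4)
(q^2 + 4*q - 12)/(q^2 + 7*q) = (q^2 + 4*q - 12)/(q*(q + 7))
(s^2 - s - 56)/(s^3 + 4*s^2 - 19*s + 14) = (s - 8)/(s^2 - 3*s + 2)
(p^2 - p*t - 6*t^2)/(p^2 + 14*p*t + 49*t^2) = (p^2 - p*t - 6*t^2)/(p^2 + 14*p*t + 49*t^2)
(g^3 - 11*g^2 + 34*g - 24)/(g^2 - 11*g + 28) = (g^2 - 7*g + 6)/(g - 7)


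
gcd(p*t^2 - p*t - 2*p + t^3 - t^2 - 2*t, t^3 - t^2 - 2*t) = t^2 - t - 2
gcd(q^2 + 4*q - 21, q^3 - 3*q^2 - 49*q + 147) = q^2 + 4*q - 21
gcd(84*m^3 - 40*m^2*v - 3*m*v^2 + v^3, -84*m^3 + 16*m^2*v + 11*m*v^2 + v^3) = -12*m^2 + 4*m*v + v^2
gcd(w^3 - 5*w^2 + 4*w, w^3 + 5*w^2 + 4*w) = w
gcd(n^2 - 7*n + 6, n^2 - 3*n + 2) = n - 1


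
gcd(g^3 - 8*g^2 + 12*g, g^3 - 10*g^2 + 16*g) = g^2 - 2*g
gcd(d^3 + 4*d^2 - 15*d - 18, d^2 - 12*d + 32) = 1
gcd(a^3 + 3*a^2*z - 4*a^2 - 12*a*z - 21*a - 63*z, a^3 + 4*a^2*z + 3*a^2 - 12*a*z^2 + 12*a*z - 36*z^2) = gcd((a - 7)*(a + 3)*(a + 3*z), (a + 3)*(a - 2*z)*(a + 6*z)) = a + 3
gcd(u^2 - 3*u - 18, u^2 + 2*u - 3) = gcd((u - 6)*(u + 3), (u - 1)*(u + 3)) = u + 3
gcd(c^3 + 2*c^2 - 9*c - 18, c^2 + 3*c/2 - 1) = c + 2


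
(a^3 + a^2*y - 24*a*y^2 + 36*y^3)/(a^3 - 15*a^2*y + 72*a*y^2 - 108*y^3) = (a^2 + 4*a*y - 12*y^2)/(a^2 - 12*a*y + 36*y^2)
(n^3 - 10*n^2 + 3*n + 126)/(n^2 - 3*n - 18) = n - 7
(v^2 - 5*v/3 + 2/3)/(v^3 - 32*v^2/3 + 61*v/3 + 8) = (3*v^2 - 5*v + 2)/(3*v^3 - 32*v^2 + 61*v + 24)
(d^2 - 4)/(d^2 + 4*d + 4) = (d - 2)/(d + 2)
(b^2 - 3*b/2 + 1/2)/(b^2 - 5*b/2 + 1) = (b - 1)/(b - 2)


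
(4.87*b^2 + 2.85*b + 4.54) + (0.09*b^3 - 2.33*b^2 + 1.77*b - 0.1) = 0.09*b^3 + 2.54*b^2 + 4.62*b + 4.44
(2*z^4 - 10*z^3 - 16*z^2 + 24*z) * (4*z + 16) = 8*z^5 - 8*z^4 - 224*z^3 - 160*z^2 + 384*z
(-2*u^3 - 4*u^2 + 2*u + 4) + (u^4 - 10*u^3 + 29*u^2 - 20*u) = u^4 - 12*u^3 + 25*u^2 - 18*u + 4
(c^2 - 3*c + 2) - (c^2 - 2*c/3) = 2 - 7*c/3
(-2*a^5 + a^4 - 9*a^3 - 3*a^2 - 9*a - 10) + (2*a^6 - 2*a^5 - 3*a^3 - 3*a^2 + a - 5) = 2*a^6 - 4*a^5 + a^4 - 12*a^3 - 6*a^2 - 8*a - 15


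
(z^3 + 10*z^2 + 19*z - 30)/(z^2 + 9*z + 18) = (z^2 + 4*z - 5)/(z + 3)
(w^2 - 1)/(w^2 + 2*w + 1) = (w - 1)/(w + 1)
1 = 1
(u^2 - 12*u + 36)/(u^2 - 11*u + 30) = (u - 6)/(u - 5)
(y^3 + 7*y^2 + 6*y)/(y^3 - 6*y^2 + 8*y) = (y^2 + 7*y + 6)/(y^2 - 6*y + 8)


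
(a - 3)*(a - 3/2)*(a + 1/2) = a^3 - 4*a^2 + 9*a/4 + 9/4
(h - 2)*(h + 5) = h^2 + 3*h - 10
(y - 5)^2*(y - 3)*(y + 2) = y^4 - 11*y^3 + 29*y^2 + 35*y - 150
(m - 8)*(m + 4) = m^2 - 4*m - 32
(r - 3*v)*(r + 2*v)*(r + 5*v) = r^3 + 4*r^2*v - 11*r*v^2 - 30*v^3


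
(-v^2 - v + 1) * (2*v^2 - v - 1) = -2*v^4 - v^3 + 4*v^2 - 1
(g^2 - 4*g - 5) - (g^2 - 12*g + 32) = 8*g - 37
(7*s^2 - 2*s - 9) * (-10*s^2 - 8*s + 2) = -70*s^4 - 36*s^3 + 120*s^2 + 68*s - 18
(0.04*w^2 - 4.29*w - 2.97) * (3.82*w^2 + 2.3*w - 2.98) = 0.1528*w^4 - 16.2958*w^3 - 21.3316*w^2 + 5.9532*w + 8.8506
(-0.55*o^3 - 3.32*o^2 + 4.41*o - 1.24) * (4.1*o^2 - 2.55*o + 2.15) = -2.255*o^5 - 12.2095*o^4 + 25.3645*o^3 - 23.4675*o^2 + 12.6435*o - 2.666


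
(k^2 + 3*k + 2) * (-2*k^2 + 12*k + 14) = -2*k^4 + 6*k^3 + 46*k^2 + 66*k + 28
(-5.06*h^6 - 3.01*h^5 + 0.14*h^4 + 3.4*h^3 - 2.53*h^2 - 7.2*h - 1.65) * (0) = 0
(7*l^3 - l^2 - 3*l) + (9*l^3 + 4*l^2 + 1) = 16*l^3 + 3*l^2 - 3*l + 1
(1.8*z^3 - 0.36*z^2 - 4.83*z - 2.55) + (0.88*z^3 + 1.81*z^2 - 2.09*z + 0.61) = 2.68*z^3 + 1.45*z^2 - 6.92*z - 1.94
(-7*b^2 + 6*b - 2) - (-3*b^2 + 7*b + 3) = -4*b^2 - b - 5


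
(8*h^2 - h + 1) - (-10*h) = 8*h^2 + 9*h + 1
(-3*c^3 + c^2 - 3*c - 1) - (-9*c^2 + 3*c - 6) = -3*c^3 + 10*c^2 - 6*c + 5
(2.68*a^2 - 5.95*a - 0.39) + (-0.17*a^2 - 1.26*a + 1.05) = 2.51*a^2 - 7.21*a + 0.66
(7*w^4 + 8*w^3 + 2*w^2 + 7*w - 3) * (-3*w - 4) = -21*w^5 - 52*w^4 - 38*w^3 - 29*w^2 - 19*w + 12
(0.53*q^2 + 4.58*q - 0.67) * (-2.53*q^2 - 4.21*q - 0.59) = -1.3409*q^4 - 13.8187*q^3 - 17.8994*q^2 + 0.1185*q + 0.3953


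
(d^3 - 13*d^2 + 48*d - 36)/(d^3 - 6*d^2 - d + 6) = (d - 6)/(d + 1)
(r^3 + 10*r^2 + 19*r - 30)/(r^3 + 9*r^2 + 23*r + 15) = (r^2 + 5*r - 6)/(r^2 + 4*r + 3)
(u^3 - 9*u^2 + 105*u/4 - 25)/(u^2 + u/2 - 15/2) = (u^2 - 13*u/2 + 10)/(u + 3)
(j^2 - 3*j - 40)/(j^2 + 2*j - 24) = (j^2 - 3*j - 40)/(j^2 + 2*j - 24)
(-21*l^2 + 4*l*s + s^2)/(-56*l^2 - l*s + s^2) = (-3*l + s)/(-8*l + s)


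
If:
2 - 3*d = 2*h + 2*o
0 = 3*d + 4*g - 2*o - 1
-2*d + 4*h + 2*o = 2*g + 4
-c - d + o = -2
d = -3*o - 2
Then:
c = 32/33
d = 3/11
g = -1/3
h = 89/66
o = -25/33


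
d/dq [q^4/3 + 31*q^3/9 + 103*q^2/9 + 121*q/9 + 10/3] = 4*q^3/3 + 31*q^2/3 + 206*q/9 + 121/9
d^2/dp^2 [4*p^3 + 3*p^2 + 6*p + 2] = 24*p + 6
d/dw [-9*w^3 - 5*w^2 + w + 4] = -27*w^2 - 10*w + 1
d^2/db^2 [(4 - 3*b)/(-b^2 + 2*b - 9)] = 2*((10 - 9*b)*(b^2 - 2*b + 9) + 4*(b - 1)^2*(3*b - 4))/(b^2 - 2*b + 9)^3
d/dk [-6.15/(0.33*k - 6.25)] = 2.0295/(0.33*k - 6.25)^2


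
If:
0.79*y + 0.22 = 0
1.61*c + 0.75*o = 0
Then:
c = -0.46583850931677*o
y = -0.28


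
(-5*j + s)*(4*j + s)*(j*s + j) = -20*j^3*s - 20*j^3 - j^2*s^2 - j^2*s + j*s^3 + j*s^2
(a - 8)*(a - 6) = a^2 - 14*a + 48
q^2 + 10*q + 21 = (q + 3)*(q + 7)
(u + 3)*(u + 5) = u^2 + 8*u + 15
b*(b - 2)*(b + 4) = b^3 + 2*b^2 - 8*b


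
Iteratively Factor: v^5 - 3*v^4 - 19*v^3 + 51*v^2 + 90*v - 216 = (v - 4)*(v^4 + v^3 - 15*v^2 - 9*v + 54) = (v - 4)*(v + 3)*(v^3 - 2*v^2 - 9*v + 18) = (v - 4)*(v + 3)^2*(v^2 - 5*v + 6) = (v - 4)*(v - 2)*(v + 3)^2*(v - 3)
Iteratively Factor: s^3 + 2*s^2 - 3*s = (s - 1)*(s^2 + 3*s) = s*(s - 1)*(s + 3)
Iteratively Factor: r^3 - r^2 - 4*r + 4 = (r + 2)*(r^2 - 3*r + 2) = (r - 2)*(r + 2)*(r - 1)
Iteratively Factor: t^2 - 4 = (t + 2)*(t - 2)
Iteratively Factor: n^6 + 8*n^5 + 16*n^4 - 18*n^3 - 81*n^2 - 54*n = (n + 3)*(n^5 + 5*n^4 + n^3 - 21*n^2 - 18*n) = (n + 3)^2*(n^4 + 2*n^3 - 5*n^2 - 6*n) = (n - 2)*(n + 3)^2*(n^3 + 4*n^2 + 3*n) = n*(n - 2)*(n + 3)^2*(n^2 + 4*n + 3) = n*(n - 2)*(n + 3)^3*(n + 1)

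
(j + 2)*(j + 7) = j^2 + 9*j + 14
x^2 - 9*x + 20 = (x - 5)*(x - 4)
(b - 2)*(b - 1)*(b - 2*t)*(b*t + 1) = b^4*t - 2*b^3*t^2 - 3*b^3*t + b^3 + 6*b^2*t^2 - 3*b^2 - 4*b*t^2 + 6*b*t + 2*b - 4*t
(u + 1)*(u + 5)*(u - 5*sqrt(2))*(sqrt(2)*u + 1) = sqrt(2)*u^4 - 9*u^3 + 6*sqrt(2)*u^3 - 54*u^2 - 45*u - 30*sqrt(2)*u - 25*sqrt(2)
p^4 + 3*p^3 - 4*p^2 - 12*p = p*(p - 2)*(p + 2)*(p + 3)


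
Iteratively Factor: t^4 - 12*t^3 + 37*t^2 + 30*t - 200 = (t - 5)*(t^3 - 7*t^2 + 2*t + 40) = (t - 5)*(t - 4)*(t^2 - 3*t - 10) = (t - 5)^2*(t - 4)*(t + 2)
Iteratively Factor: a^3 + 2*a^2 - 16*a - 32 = (a + 4)*(a^2 - 2*a - 8) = (a - 4)*(a + 4)*(a + 2)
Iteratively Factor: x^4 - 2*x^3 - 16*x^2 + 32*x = (x)*(x^3 - 2*x^2 - 16*x + 32) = x*(x + 4)*(x^2 - 6*x + 8) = x*(x - 2)*(x + 4)*(x - 4)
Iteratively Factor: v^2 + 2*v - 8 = (v + 4)*(v - 2)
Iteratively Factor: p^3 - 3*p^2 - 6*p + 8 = (p - 4)*(p^2 + p - 2) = (p - 4)*(p + 2)*(p - 1)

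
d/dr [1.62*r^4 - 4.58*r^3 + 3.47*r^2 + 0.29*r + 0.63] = 6.48*r^3 - 13.74*r^2 + 6.94*r + 0.29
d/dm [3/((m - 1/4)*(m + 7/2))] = 48*(-8*m - 13)/(64*m^4 + 416*m^3 + 564*m^2 - 364*m + 49)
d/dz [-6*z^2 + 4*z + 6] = 4 - 12*z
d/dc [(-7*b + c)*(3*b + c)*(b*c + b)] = b*(-21*b^2 - 8*b*c - 4*b + 3*c^2 + 2*c)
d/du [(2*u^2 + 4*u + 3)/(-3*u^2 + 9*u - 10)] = (30*u^2 - 22*u - 67)/(9*u^4 - 54*u^3 + 141*u^2 - 180*u + 100)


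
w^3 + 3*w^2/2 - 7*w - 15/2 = (w - 5/2)*(w + 1)*(w + 3)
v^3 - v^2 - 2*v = v*(v - 2)*(v + 1)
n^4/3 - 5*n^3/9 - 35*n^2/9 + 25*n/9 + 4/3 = (n/3 + 1)*(n - 4)*(n - 1)*(n + 1/3)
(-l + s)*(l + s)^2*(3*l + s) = -3*l^4 - 4*l^3*s + 2*l^2*s^2 + 4*l*s^3 + s^4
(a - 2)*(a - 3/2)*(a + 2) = a^3 - 3*a^2/2 - 4*a + 6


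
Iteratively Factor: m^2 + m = (m)*(m + 1)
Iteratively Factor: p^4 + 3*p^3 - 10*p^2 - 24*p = (p)*(p^3 + 3*p^2 - 10*p - 24) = p*(p + 2)*(p^2 + p - 12) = p*(p - 3)*(p + 2)*(p + 4)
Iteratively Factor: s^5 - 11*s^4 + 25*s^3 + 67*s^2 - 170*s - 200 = (s - 4)*(s^4 - 7*s^3 - 3*s^2 + 55*s + 50) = (s - 4)*(s + 2)*(s^3 - 9*s^2 + 15*s + 25) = (s - 5)*(s - 4)*(s + 2)*(s^2 - 4*s - 5) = (s - 5)^2*(s - 4)*(s + 2)*(s + 1)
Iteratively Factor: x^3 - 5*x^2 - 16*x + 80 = (x - 5)*(x^2 - 16) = (x - 5)*(x - 4)*(x + 4)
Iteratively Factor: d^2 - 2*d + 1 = (d - 1)*(d - 1)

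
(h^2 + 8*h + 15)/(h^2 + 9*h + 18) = (h + 5)/(h + 6)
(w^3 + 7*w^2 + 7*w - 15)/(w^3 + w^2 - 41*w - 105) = (w - 1)/(w - 7)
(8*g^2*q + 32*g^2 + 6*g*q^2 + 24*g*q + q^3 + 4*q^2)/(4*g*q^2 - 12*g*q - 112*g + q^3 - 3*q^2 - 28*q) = (2*g + q)/(q - 7)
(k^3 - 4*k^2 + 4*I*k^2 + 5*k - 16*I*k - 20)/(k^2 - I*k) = k - 4 + 5*I - 20*I/k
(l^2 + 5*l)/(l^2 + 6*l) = (l + 5)/(l + 6)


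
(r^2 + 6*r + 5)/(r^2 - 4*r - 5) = (r + 5)/(r - 5)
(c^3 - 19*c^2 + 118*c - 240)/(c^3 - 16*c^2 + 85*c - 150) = (c - 8)/(c - 5)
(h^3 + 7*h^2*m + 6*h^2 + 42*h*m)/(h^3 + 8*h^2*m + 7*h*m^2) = (h + 6)/(h + m)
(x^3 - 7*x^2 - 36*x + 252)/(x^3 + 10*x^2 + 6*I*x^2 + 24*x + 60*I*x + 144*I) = (x^2 - 13*x + 42)/(x^2 + x*(4 + 6*I) + 24*I)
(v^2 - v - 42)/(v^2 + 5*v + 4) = (v^2 - v - 42)/(v^2 + 5*v + 4)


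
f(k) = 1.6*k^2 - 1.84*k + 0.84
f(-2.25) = 13.08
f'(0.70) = 0.40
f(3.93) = 18.32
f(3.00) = 9.72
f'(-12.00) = -40.24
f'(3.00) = 7.76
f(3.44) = 13.44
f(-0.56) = 2.37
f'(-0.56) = -3.63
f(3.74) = 16.34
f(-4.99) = 49.86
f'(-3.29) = -12.37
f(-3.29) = 24.21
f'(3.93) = 10.74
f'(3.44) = 9.17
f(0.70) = 0.34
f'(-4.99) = -17.81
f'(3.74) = 10.13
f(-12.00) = 253.32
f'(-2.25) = -9.04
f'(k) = 3.2*k - 1.84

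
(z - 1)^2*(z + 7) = z^3 + 5*z^2 - 13*z + 7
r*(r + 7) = r^2 + 7*r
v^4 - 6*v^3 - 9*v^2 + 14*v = v*(v - 7)*(v - 1)*(v + 2)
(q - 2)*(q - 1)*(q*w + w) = q^3*w - 2*q^2*w - q*w + 2*w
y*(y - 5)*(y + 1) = y^3 - 4*y^2 - 5*y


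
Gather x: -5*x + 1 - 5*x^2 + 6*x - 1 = -5*x^2 + x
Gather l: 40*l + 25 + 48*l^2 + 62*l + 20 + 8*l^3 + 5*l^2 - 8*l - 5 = 8*l^3 + 53*l^2 + 94*l + 40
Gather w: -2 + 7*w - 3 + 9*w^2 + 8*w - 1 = 9*w^2 + 15*w - 6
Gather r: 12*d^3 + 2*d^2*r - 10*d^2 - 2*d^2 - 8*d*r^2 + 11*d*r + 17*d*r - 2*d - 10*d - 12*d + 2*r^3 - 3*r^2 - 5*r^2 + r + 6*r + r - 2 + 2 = 12*d^3 - 12*d^2 - 24*d + 2*r^3 + r^2*(-8*d - 8) + r*(2*d^2 + 28*d + 8)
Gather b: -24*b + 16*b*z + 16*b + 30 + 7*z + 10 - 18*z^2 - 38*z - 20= b*(16*z - 8) - 18*z^2 - 31*z + 20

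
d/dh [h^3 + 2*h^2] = h*(3*h + 4)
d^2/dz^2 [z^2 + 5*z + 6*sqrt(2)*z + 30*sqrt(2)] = 2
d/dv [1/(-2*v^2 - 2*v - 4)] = (v + 1/2)/(v^2 + v + 2)^2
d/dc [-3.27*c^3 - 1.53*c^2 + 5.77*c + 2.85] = -9.81*c^2 - 3.06*c + 5.77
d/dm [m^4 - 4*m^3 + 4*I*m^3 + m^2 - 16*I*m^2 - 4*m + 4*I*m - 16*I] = 4*m^3 + m^2*(-12 + 12*I) + m*(2 - 32*I) - 4 + 4*I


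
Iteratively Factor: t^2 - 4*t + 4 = (t - 2)*(t - 2)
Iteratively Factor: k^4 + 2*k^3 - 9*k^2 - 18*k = (k)*(k^3 + 2*k^2 - 9*k - 18) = k*(k + 3)*(k^2 - k - 6) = k*(k + 2)*(k + 3)*(k - 3)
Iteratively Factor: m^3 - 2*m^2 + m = (m - 1)*(m^2 - m) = m*(m - 1)*(m - 1)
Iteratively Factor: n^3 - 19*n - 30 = (n + 3)*(n^2 - 3*n - 10) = (n + 2)*(n + 3)*(n - 5)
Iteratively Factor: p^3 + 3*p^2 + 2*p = (p)*(p^2 + 3*p + 2) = p*(p + 1)*(p + 2)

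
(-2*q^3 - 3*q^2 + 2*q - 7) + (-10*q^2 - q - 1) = -2*q^3 - 13*q^2 + q - 8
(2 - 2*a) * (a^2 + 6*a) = -2*a^3 - 10*a^2 + 12*a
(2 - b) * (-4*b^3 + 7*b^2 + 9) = 4*b^4 - 15*b^3 + 14*b^2 - 9*b + 18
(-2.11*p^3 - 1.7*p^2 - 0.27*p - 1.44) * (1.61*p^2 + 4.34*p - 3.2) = -3.3971*p^5 - 11.8944*p^4 - 1.0607*p^3 + 1.9498*p^2 - 5.3856*p + 4.608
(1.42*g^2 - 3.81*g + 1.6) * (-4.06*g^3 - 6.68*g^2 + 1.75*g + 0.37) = -5.7652*g^5 + 5.983*g^4 + 21.4398*g^3 - 16.8301*g^2 + 1.3903*g + 0.592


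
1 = 1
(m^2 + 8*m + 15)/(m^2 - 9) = (m + 5)/(m - 3)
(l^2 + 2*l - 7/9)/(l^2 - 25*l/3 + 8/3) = (l + 7/3)/(l - 8)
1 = 1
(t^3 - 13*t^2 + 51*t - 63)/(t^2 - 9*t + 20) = (t^3 - 13*t^2 + 51*t - 63)/(t^2 - 9*t + 20)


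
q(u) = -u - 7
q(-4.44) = -2.56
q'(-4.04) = -1.00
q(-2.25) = -4.75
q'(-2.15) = -1.00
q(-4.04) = -2.96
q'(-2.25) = -1.00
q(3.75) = -10.75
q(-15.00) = 8.00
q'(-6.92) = -1.00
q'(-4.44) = -1.00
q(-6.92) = -0.08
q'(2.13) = -1.00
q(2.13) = -9.13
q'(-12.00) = -1.00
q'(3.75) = -1.00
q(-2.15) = -4.85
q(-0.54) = -6.46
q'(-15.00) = -1.00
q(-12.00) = 5.00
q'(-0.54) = -1.00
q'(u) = -1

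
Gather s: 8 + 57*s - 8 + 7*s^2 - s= 7*s^2 + 56*s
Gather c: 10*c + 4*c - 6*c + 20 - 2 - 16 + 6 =8*c + 8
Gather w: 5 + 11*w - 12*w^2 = -12*w^2 + 11*w + 5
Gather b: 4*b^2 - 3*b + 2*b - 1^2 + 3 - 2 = 4*b^2 - b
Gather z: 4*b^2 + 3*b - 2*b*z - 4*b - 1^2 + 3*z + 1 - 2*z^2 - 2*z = 4*b^2 - b - 2*z^2 + z*(1 - 2*b)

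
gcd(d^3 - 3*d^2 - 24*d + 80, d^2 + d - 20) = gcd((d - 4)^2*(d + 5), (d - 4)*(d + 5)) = d^2 + d - 20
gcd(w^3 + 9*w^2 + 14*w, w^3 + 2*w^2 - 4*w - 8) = w + 2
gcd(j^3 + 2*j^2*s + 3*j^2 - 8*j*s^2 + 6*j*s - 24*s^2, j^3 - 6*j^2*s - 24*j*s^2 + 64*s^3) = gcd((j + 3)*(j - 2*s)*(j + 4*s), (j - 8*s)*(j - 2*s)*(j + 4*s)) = -j^2 - 2*j*s + 8*s^2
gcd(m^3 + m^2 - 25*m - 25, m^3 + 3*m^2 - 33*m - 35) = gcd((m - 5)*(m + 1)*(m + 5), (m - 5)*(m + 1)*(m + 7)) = m^2 - 4*m - 5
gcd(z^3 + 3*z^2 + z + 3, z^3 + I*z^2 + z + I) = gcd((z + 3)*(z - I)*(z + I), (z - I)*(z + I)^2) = z^2 + 1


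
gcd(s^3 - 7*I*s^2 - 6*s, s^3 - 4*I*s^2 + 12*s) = s^2 - 6*I*s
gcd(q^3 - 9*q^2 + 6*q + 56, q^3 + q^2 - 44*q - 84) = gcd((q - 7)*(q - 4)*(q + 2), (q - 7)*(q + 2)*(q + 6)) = q^2 - 5*q - 14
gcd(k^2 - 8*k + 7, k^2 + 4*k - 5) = k - 1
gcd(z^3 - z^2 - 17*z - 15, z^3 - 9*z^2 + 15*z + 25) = z^2 - 4*z - 5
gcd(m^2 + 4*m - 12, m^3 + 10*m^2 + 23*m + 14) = 1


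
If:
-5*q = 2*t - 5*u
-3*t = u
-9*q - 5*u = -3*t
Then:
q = 0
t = 0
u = 0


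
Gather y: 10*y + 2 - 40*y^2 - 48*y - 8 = -40*y^2 - 38*y - 6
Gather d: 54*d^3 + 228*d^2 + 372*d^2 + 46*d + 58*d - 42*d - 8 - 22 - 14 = 54*d^3 + 600*d^2 + 62*d - 44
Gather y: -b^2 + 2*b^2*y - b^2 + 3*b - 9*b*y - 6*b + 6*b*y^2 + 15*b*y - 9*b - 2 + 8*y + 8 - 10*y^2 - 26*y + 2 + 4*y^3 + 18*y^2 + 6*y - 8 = -2*b^2 - 12*b + 4*y^3 + y^2*(6*b + 8) + y*(2*b^2 + 6*b - 12)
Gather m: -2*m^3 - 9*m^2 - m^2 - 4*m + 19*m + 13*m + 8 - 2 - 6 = -2*m^3 - 10*m^2 + 28*m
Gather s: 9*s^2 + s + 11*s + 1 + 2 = 9*s^2 + 12*s + 3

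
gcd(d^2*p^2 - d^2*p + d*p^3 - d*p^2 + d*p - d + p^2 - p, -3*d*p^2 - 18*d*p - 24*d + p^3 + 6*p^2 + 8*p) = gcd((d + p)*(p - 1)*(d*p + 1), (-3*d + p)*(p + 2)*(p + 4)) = 1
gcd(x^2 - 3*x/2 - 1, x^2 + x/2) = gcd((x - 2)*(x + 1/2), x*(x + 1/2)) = x + 1/2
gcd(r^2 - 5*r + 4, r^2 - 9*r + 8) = r - 1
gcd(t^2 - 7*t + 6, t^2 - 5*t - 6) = t - 6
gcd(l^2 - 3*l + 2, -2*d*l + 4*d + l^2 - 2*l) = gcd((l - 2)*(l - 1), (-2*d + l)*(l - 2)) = l - 2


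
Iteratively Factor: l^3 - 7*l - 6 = (l + 2)*(l^2 - 2*l - 3) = (l + 1)*(l + 2)*(l - 3)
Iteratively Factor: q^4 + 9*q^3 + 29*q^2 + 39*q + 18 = (q + 3)*(q^3 + 6*q^2 + 11*q + 6) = (q + 3)^2*(q^2 + 3*q + 2) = (q + 1)*(q + 3)^2*(q + 2)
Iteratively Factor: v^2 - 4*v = (v)*(v - 4)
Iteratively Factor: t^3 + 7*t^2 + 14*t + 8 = (t + 1)*(t^2 + 6*t + 8) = (t + 1)*(t + 4)*(t + 2)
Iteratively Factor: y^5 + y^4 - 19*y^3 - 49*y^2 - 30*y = (y + 3)*(y^4 - 2*y^3 - 13*y^2 - 10*y) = y*(y + 3)*(y^3 - 2*y^2 - 13*y - 10) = y*(y - 5)*(y + 3)*(y^2 + 3*y + 2) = y*(y - 5)*(y + 1)*(y + 3)*(y + 2)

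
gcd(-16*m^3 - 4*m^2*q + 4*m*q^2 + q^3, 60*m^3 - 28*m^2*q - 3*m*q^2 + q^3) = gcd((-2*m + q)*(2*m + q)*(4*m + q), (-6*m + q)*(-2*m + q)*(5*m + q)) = -2*m + q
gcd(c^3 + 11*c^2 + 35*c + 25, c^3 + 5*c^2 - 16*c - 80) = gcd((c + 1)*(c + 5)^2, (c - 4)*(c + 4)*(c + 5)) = c + 5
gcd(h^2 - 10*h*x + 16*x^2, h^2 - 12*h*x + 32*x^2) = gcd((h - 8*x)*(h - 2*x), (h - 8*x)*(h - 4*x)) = -h + 8*x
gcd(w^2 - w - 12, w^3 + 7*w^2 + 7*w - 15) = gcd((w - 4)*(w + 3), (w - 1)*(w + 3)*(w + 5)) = w + 3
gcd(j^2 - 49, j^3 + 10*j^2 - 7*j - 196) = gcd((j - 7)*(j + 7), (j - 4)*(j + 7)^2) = j + 7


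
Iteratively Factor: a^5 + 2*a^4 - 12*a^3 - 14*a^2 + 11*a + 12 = (a - 1)*(a^4 + 3*a^3 - 9*a^2 - 23*a - 12) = (a - 3)*(a - 1)*(a^3 + 6*a^2 + 9*a + 4) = (a - 3)*(a - 1)*(a + 4)*(a^2 + 2*a + 1) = (a - 3)*(a - 1)*(a + 1)*(a + 4)*(a + 1)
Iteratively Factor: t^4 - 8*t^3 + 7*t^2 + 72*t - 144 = (t - 4)*(t^3 - 4*t^2 - 9*t + 36) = (t - 4)*(t - 3)*(t^2 - t - 12) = (t - 4)*(t - 3)*(t + 3)*(t - 4)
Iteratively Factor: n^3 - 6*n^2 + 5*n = (n - 1)*(n^2 - 5*n) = n*(n - 1)*(n - 5)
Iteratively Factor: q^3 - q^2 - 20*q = (q - 5)*(q^2 + 4*q) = (q - 5)*(q + 4)*(q)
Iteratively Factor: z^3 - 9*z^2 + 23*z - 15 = (z - 5)*(z^2 - 4*z + 3) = (z - 5)*(z - 3)*(z - 1)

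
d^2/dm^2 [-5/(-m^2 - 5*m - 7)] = 10*(-m^2 - 5*m + (2*m + 5)^2 - 7)/(m^2 + 5*m + 7)^3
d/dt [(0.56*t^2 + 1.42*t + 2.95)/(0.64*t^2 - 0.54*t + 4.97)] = (-1.2112*t^2 + 1.7904*t + 8.6504)/(0.4096*t^4 - 0.6912*t^3 + 6.6532*t^2 - 5.3676*t + 24.7009)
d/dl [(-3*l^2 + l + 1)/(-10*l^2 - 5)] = (2*l^2 + 10*l - 1)/(5*(4*l^4 + 4*l^2 + 1))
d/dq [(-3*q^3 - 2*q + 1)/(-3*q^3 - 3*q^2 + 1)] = (9*q^4 - 12*q^3 - 6*q^2 + 6*q - 2)/(9*q^6 + 18*q^5 + 9*q^4 - 6*q^3 - 6*q^2 + 1)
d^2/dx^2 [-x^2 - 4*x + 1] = -2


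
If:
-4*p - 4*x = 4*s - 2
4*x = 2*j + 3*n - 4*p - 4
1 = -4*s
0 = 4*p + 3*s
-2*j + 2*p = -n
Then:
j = 65/64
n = 53/32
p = 3/16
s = -1/4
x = 9/16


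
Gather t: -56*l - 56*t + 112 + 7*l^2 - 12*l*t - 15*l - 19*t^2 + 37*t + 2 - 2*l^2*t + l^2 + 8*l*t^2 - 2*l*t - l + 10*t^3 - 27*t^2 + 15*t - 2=8*l^2 - 72*l + 10*t^3 + t^2*(8*l - 46) + t*(-2*l^2 - 14*l - 4) + 112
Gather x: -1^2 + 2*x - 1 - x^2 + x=-x^2 + 3*x - 2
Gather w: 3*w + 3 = 3*w + 3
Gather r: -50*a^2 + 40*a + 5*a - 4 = -50*a^2 + 45*a - 4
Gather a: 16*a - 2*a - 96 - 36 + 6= 14*a - 126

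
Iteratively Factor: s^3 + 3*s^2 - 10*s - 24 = (s - 3)*(s^2 + 6*s + 8) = (s - 3)*(s + 4)*(s + 2)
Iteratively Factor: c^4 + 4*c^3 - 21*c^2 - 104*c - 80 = (c - 5)*(c^3 + 9*c^2 + 24*c + 16) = (c - 5)*(c + 4)*(c^2 + 5*c + 4) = (c - 5)*(c + 1)*(c + 4)*(c + 4)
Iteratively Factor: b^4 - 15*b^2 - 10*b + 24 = (b + 3)*(b^3 - 3*b^2 - 6*b + 8) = (b - 4)*(b + 3)*(b^2 + b - 2) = (b - 4)*(b + 2)*(b + 3)*(b - 1)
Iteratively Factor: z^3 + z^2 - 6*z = (z + 3)*(z^2 - 2*z) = z*(z + 3)*(z - 2)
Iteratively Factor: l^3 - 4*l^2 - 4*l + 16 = (l - 2)*(l^2 - 2*l - 8) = (l - 4)*(l - 2)*(l + 2)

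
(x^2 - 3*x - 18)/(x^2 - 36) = (x + 3)/(x + 6)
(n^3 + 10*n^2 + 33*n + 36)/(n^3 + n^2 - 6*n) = (n^2 + 7*n + 12)/(n*(n - 2))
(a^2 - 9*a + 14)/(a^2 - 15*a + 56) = (a - 2)/(a - 8)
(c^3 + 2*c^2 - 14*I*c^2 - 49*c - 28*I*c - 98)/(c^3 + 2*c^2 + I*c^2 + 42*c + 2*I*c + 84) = (c^2 - 14*I*c - 49)/(c^2 + I*c + 42)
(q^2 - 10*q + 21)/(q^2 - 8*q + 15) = (q - 7)/(q - 5)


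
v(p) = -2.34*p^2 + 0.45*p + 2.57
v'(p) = 0.45 - 4.68*p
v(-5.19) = -62.80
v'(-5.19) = 24.74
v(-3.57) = -28.86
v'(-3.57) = 17.16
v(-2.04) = -8.09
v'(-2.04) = 10.00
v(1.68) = -3.28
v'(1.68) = -7.41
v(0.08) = 2.59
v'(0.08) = 0.08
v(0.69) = 1.77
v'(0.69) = -2.78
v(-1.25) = -1.65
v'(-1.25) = 6.30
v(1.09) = 0.28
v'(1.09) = -4.65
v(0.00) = 2.57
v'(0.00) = 0.45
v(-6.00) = -84.37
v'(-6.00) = 28.53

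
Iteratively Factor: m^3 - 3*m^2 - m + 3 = (m - 3)*(m^2 - 1) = (m - 3)*(m - 1)*(m + 1)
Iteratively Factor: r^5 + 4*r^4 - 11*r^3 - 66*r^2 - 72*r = (r)*(r^4 + 4*r^3 - 11*r^2 - 66*r - 72) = r*(r + 2)*(r^3 + 2*r^2 - 15*r - 36) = r*(r + 2)*(r + 3)*(r^2 - r - 12) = r*(r - 4)*(r + 2)*(r + 3)*(r + 3)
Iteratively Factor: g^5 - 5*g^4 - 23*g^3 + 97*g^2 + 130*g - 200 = (g - 5)*(g^4 - 23*g^2 - 18*g + 40) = (g - 5)*(g + 4)*(g^3 - 4*g^2 - 7*g + 10) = (g - 5)^2*(g + 4)*(g^2 + g - 2) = (g - 5)^2*(g - 1)*(g + 4)*(g + 2)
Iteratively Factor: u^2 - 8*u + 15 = (u - 5)*(u - 3)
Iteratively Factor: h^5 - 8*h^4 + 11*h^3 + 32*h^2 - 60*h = (h)*(h^4 - 8*h^3 + 11*h^2 + 32*h - 60) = h*(h - 2)*(h^3 - 6*h^2 - h + 30) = h*(h - 2)*(h + 2)*(h^2 - 8*h + 15) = h*(h - 5)*(h - 2)*(h + 2)*(h - 3)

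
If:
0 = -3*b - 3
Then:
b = -1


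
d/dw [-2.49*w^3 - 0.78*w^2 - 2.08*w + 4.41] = -7.47*w^2 - 1.56*w - 2.08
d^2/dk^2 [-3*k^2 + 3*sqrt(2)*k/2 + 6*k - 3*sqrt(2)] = -6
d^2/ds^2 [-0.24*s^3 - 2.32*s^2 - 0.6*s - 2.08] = -1.44*s - 4.64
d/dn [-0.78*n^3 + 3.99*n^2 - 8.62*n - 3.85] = -2.34*n^2 + 7.98*n - 8.62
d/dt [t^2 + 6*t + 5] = 2*t + 6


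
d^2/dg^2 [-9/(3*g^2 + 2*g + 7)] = 18*(9*g^2 + 6*g - 4*(3*g + 1)^2 + 21)/(3*g^2 + 2*g + 7)^3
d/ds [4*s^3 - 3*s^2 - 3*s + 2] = 12*s^2 - 6*s - 3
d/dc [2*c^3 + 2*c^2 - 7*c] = 6*c^2 + 4*c - 7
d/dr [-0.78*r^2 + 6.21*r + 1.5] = 6.21 - 1.56*r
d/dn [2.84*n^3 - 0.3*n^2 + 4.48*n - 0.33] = 8.52*n^2 - 0.6*n + 4.48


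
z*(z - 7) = z^2 - 7*z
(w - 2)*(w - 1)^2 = w^3 - 4*w^2 + 5*w - 2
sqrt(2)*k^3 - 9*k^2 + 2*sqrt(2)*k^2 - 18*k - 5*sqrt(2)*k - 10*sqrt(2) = (k + 2)*(k - 5*sqrt(2))*(sqrt(2)*k + 1)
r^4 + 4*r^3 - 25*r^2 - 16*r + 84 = (r - 3)*(r - 2)*(r + 2)*(r + 7)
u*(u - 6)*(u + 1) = u^3 - 5*u^2 - 6*u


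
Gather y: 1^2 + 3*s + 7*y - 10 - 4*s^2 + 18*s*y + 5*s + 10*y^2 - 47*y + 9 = -4*s^2 + 8*s + 10*y^2 + y*(18*s - 40)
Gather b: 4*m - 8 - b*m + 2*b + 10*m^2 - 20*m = b*(2 - m) + 10*m^2 - 16*m - 8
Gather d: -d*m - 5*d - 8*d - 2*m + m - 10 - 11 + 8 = d*(-m - 13) - m - 13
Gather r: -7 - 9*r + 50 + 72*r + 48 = 63*r + 91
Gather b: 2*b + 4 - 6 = 2*b - 2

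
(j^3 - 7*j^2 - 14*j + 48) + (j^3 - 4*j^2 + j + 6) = 2*j^3 - 11*j^2 - 13*j + 54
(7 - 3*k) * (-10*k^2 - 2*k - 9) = 30*k^3 - 64*k^2 + 13*k - 63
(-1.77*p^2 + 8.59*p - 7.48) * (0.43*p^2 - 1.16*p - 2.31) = -0.7611*p^4 + 5.7469*p^3 - 9.0921*p^2 - 11.1661*p + 17.2788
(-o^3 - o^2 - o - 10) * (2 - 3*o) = 3*o^4 + o^3 + o^2 + 28*o - 20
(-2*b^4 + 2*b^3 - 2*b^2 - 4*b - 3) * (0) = 0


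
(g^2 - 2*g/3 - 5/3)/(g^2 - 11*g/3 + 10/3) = (g + 1)/(g - 2)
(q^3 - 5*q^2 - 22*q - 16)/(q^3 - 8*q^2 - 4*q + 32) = (q + 1)/(q - 2)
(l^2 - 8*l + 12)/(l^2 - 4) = (l - 6)/(l + 2)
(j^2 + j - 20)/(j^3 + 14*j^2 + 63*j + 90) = (j - 4)/(j^2 + 9*j + 18)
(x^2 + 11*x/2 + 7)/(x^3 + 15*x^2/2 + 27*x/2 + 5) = (2*x + 7)/(2*x^2 + 11*x + 5)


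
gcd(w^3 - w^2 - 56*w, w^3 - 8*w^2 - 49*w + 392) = w^2 - w - 56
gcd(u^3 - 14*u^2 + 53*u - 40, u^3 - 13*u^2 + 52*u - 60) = u - 5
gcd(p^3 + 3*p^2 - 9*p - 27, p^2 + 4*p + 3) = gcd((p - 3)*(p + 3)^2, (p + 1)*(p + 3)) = p + 3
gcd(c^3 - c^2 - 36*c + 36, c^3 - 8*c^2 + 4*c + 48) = c - 6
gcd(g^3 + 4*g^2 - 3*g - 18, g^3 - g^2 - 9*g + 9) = g + 3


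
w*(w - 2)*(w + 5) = w^3 + 3*w^2 - 10*w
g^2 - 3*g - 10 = (g - 5)*(g + 2)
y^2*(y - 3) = y^3 - 3*y^2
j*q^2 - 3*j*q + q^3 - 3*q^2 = q*(j + q)*(q - 3)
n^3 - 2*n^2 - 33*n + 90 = (n - 5)*(n - 3)*(n + 6)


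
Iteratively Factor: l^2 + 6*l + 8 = (l + 2)*(l + 4)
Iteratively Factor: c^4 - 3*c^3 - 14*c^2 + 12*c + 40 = (c + 2)*(c^3 - 5*c^2 - 4*c + 20) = (c - 5)*(c + 2)*(c^2 - 4) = (c - 5)*(c - 2)*(c + 2)*(c + 2)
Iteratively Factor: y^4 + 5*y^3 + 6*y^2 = (y + 3)*(y^3 + 2*y^2) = y*(y + 3)*(y^2 + 2*y) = y^2*(y + 3)*(y + 2)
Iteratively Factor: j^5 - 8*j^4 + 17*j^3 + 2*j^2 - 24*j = (j)*(j^4 - 8*j^3 + 17*j^2 + 2*j - 24) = j*(j - 2)*(j^3 - 6*j^2 + 5*j + 12) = j*(j - 4)*(j - 2)*(j^2 - 2*j - 3) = j*(j - 4)*(j - 3)*(j - 2)*(j + 1)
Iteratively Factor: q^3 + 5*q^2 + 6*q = (q + 3)*(q^2 + 2*q) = q*(q + 3)*(q + 2)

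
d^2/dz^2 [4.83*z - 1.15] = 0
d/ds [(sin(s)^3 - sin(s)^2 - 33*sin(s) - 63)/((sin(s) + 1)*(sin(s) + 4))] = (sin(s)^4 + 10*sin(s)^3 + 40*sin(s)^2 + 118*sin(s) + 183)*cos(s)/((sin(s) + 1)^2*(sin(s) + 4)^2)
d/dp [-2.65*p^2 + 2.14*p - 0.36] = 2.14 - 5.3*p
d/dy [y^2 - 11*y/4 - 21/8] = 2*y - 11/4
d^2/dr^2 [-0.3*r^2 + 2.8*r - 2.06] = -0.600000000000000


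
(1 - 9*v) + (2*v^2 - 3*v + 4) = 2*v^2 - 12*v + 5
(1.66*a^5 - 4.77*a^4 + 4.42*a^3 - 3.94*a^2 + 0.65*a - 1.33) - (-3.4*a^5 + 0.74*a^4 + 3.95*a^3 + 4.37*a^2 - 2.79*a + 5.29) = 5.06*a^5 - 5.51*a^4 + 0.47*a^3 - 8.31*a^2 + 3.44*a - 6.62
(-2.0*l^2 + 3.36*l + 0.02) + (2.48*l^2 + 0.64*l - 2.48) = 0.48*l^2 + 4.0*l - 2.46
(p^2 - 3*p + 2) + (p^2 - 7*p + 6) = 2*p^2 - 10*p + 8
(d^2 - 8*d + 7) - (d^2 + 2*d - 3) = 10 - 10*d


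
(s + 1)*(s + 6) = s^2 + 7*s + 6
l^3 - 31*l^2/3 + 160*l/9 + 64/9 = (l - 8)*(l - 8/3)*(l + 1/3)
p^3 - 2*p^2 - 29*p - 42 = (p - 7)*(p + 2)*(p + 3)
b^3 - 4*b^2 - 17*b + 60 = (b - 5)*(b - 3)*(b + 4)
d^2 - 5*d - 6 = (d - 6)*(d + 1)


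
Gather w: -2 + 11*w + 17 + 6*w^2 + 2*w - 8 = 6*w^2 + 13*w + 7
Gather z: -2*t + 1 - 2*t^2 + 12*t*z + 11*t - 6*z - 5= -2*t^2 + 9*t + z*(12*t - 6) - 4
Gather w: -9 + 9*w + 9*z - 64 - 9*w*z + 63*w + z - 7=w*(72 - 9*z) + 10*z - 80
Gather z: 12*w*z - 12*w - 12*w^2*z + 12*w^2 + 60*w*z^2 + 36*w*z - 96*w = 12*w^2 + 60*w*z^2 - 108*w + z*(-12*w^2 + 48*w)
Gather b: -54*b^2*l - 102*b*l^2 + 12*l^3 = -54*b^2*l - 102*b*l^2 + 12*l^3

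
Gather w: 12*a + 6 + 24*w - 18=12*a + 24*w - 12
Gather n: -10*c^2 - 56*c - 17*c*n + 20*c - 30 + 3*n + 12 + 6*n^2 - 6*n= -10*c^2 - 36*c + 6*n^2 + n*(-17*c - 3) - 18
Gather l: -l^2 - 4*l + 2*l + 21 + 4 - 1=-l^2 - 2*l + 24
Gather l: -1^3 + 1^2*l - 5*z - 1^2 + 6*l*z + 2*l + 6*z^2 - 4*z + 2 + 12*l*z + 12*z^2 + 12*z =l*(18*z + 3) + 18*z^2 + 3*z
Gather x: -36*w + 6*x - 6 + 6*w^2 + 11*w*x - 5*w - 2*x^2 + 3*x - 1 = 6*w^2 - 41*w - 2*x^2 + x*(11*w + 9) - 7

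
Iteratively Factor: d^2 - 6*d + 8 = (d - 4)*(d - 2)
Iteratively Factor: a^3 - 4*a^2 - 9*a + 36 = (a - 4)*(a^2 - 9) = (a - 4)*(a - 3)*(a + 3)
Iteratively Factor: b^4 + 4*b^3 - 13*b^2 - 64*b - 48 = (b + 1)*(b^3 + 3*b^2 - 16*b - 48) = (b - 4)*(b + 1)*(b^2 + 7*b + 12) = (b - 4)*(b + 1)*(b + 4)*(b + 3)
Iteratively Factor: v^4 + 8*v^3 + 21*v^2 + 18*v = (v)*(v^3 + 8*v^2 + 21*v + 18) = v*(v + 3)*(v^2 + 5*v + 6) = v*(v + 2)*(v + 3)*(v + 3)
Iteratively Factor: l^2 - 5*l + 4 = (l - 4)*(l - 1)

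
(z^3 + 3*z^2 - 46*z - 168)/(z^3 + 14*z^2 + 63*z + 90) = (z^2 - 3*z - 28)/(z^2 + 8*z + 15)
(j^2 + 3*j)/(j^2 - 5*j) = (j + 3)/(j - 5)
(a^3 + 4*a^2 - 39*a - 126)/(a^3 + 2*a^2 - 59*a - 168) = (a - 6)/(a - 8)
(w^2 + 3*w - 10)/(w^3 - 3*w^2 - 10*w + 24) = (w + 5)/(w^2 - w - 12)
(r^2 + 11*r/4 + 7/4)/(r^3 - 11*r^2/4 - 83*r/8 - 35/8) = 2*(r + 1)/(2*r^2 - 9*r - 5)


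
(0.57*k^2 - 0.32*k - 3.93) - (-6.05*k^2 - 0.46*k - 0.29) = 6.62*k^2 + 0.14*k - 3.64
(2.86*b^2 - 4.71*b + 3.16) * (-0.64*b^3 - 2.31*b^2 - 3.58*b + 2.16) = -1.8304*b^5 - 3.5922*b^4 - 1.3811*b^3 + 15.7398*b^2 - 21.4864*b + 6.8256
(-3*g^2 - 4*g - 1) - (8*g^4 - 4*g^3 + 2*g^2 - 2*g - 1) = -8*g^4 + 4*g^3 - 5*g^2 - 2*g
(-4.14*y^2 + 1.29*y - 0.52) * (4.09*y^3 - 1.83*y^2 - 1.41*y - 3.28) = -16.9326*y^5 + 12.8523*y^4 + 1.3499*y^3 + 12.7119*y^2 - 3.498*y + 1.7056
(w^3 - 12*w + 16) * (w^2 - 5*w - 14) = w^5 - 5*w^4 - 26*w^3 + 76*w^2 + 88*w - 224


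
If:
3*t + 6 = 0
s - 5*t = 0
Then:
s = -10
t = -2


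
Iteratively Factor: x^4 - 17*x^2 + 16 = (x - 1)*(x^3 + x^2 - 16*x - 16) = (x - 1)*(x + 4)*(x^2 - 3*x - 4) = (x - 1)*(x + 1)*(x + 4)*(x - 4)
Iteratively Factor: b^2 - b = (b - 1)*(b)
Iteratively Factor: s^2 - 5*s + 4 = (s - 4)*(s - 1)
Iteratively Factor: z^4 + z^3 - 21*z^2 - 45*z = (z + 3)*(z^3 - 2*z^2 - 15*z) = (z - 5)*(z + 3)*(z^2 + 3*z) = (z - 5)*(z + 3)^2*(z)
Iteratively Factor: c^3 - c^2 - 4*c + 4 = (c + 2)*(c^2 - 3*c + 2) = (c - 1)*(c + 2)*(c - 2)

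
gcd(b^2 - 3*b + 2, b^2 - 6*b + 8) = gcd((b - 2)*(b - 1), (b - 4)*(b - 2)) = b - 2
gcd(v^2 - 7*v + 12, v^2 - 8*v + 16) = v - 4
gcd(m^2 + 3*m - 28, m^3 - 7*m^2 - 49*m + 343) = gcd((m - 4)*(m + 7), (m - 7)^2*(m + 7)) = m + 7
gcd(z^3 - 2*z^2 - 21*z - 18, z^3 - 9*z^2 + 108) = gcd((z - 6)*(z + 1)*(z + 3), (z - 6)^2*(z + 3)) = z^2 - 3*z - 18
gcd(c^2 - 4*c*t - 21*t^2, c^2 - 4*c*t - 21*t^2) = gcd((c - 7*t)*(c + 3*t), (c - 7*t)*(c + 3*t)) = -c^2 + 4*c*t + 21*t^2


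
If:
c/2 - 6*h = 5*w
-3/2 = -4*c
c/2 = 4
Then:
No Solution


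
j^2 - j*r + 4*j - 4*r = (j + 4)*(j - r)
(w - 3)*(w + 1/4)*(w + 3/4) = w^3 - 2*w^2 - 45*w/16 - 9/16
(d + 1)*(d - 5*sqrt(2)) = d^2 - 5*sqrt(2)*d + d - 5*sqrt(2)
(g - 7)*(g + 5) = g^2 - 2*g - 35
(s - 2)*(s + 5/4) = s^2 - 3*s/4 - 5/2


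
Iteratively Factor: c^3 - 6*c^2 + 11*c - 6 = (c - 3)*(c^2 - 3*c + 2) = (c - 3)*(c - 1)*(c - 2)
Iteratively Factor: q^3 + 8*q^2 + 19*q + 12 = (q + 3)*(q^2 + 5*q + 4) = (q + 3)*(q + 4)*(q + 1)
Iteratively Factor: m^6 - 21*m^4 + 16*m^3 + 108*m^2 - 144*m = (m - 2)*(m^5 + 2*m^4 - 17*m^3 - 18*m^2 + 72*m) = (m - 2)^2*(m^4 + 4*m^3 - 9*m^2 - 36*m) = (m - 2)^2*(m + 3)*(m^3 + m^2 - 12*m) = (m - 3)*(m - 2)^2*(m + 3)*(m^2 + 4*m) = m*(m - 3)*(m - 2)^2*(m + 3)*(m + 4)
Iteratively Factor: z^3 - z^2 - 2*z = (z - 2)*(z^2 + z) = z*(z - 2)*(z + 1)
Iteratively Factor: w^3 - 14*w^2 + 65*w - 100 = (w - 4)*(w^2 - 10*w + 25) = (w - 5)*(w - 4)*(w - 5)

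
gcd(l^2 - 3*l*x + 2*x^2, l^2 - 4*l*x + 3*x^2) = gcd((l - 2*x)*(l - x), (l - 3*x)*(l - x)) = -l + x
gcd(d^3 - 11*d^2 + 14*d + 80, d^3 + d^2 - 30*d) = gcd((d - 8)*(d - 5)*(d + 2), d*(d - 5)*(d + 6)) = d - 5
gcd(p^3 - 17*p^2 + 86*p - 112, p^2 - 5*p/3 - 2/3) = p - 2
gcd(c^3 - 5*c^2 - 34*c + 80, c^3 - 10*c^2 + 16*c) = c^2 - 10*c + 16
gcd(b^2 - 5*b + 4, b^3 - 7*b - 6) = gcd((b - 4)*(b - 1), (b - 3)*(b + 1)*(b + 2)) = 1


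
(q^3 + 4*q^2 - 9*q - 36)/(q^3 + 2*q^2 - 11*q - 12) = (q + 3)/(q + 1)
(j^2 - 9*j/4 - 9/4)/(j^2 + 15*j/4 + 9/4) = (j - 3)/(j + 3)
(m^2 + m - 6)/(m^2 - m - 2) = (m + 3)/(m + 1)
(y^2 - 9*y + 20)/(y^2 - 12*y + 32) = (y - 5)/(y - 8)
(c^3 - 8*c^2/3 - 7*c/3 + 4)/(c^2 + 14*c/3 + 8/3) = (3*c^3 - 8*c^2 - 7*c + 12)/(3*c^2 + 14*c + 8)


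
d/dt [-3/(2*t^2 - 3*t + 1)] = 3*(4*t - 3)/(2*t^2 - 3*t + 1)^2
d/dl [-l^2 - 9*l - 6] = -2*l - 9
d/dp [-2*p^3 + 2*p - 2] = 2 - 6*p^2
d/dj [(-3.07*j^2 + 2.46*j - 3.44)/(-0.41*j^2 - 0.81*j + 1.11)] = (3.4953*j^2 - 9.6362*j - 0.0557999999999996)/(0.1681*j^4 + 0.6642*j^3 - 0.2541*j^2 - 1.7982*j + 1.2321)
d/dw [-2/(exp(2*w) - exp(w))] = 2*(2*exp(w) - 1)*exp(-w)/(1 - exp(w))^2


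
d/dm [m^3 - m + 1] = 3*m^2 - 1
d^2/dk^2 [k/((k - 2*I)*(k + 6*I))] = 2*(k^3 - 36*k - 48*I)/(k^6 + 12*I*k^5 - 12*k^4 + 224*I*k^3 - 144*k^2 + 1728*I*k + 1728)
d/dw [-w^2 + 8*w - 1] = 8 - 2*w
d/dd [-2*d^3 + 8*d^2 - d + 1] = -6*d^2 + 16*d - 1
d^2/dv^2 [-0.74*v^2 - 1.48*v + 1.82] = -1.48000000000000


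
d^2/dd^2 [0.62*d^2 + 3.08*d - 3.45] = 1.24000000000000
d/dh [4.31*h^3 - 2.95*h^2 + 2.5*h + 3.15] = 12.93*h^2 - 5.9*h + 2.5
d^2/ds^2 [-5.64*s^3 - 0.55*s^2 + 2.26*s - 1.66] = -33.84*s - 1.1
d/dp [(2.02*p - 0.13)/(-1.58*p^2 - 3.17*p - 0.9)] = (3.1916*p^2 - 0.4108*p - 2.2301)/(2.4964*p^4 + 10.0172*p^3 + 12.8929*p^2 + 5.706*p + 0.81)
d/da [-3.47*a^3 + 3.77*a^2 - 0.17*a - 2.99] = -10.41*a^2 + 7.54*a - 0.17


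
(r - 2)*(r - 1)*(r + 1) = r^3 - 2*r^2 - r + 2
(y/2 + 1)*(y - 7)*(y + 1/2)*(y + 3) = y^4/2 - 3*y^3/4 - 15*y^2 - 113*y/4 - 21/2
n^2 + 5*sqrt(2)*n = n*(n + 5*sqrt(2))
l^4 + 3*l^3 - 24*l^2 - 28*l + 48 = (l - 4)*(l - 1)*(l + 2)*(l + 6)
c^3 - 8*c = c*(c - 2*sqrt(2))*(c + 2*sqrt(2))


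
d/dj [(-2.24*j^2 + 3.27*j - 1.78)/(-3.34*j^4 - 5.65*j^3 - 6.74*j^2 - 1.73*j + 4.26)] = (-14.9632*j^5 + 20.1094*j^4 + 13.1702*j^3 - 4.25600000000001*j^2 - 43.0792*j + 10.8508)/(11.1556*j^8 + 37.742*j^7 + 76.9457*j^6 + 87.7184*j^5 + 36.5198*j^4 - 24.8176*j^3 - 54.4319*j^2 - 14.7396*j + 18.1476)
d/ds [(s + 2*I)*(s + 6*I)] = 2*s + 8*I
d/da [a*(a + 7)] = 2*a + 7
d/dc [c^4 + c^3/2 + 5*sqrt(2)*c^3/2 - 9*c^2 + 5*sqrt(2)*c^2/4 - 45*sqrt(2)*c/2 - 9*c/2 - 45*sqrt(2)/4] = 4*c^3 + 3*c^2/2 + 15*sqrt(2)*c^2/2 - 18*c + 5*sqrt(2)*c/2 - 45*sqrt(2)/2 - 9/2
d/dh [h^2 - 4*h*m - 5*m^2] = 2*h - 4*m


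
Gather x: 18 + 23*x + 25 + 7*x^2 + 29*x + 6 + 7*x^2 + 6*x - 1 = 14*x^2 + 58*x + 48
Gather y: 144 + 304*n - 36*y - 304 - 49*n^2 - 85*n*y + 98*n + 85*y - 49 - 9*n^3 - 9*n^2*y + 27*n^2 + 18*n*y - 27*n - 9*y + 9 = -9*n^3 - 22*n^2 + 375*n + y*(-9*n^2 - 67*n + 40) - 200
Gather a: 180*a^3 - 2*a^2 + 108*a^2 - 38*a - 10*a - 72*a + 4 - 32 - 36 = 180*a^3 + 106*a^2 - 120*a - 64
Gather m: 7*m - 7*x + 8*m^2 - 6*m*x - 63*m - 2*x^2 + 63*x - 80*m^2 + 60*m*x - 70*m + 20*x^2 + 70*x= -72*m^2 + m*(54*x - 126) + 18*x^2 + 126*x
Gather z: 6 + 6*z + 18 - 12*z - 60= -6*z - 36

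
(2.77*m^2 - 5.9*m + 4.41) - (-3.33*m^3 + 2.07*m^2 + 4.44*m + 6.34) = 3.33*m^3 + 0.7*m^2 - 10.34*m - 1.93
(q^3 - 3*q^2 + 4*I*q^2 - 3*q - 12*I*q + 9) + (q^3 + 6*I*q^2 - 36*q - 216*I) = 2*q^3 - 3*q^2 + 10*I*q^2 - 39*q - 12*I*q + 9 - 216*I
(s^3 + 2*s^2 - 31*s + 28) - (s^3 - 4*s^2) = 6*s^2 - 31*s + 28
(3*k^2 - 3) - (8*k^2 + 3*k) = -5*k^2 - 3*k - 3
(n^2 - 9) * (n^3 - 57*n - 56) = n^5 - 66*n^3 - 56*n^2 + 513*n + 504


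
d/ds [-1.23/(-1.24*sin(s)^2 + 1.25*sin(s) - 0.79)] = (1.5375 - 3.0504*sin(s))*cos(s)/(1.24*sin(s)^2 - 1.25*sin(s) + 0.79)^2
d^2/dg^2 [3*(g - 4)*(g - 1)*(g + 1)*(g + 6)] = 36*g^2 + 36*g - 150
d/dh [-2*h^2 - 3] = -4*h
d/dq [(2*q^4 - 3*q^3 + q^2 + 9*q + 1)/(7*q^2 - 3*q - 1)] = (28*q^5 - 39*q^4 + 10*q^3 - 57*q^2 - 16*q - 6)/(49*q^4 - 42*q^3 - 5*q^2 + 6*q + 1)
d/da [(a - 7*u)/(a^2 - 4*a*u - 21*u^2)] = -1/(a^2 + 6*a*u + 9*u^2)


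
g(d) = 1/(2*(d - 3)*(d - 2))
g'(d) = -1/(2*(d - 3)*(d - 2)^2) - 1/(2*(d - 3)^2*(d - 2)) = (5/2 - d)/(d^4 - 10*d^3 + 37*d^2 - 60*d + 36)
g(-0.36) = 0.06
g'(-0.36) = 0.05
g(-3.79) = 0.01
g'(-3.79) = 0.00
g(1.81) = 2.21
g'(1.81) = 13.50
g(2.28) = -2.48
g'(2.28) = 5.41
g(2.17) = -3.54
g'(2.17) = 16.58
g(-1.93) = 0.03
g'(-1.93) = 0.01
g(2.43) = -2.04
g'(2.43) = 1.17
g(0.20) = 0.10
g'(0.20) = 0.09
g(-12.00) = 0.00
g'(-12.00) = 0.00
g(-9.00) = 0.00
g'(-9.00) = 0.00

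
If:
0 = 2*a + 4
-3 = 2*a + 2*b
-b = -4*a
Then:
No Solution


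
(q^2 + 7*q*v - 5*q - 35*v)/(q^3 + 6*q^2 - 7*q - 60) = (q^2 + 7*q*v - 5*q - 35*v)/(q^3 + 6*q^2 - 7*q - 60)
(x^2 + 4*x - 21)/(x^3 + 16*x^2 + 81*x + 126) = (x - 3)/(x^2 + 9*x + 18)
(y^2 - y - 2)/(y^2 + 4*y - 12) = (y + 1)/(y + 6)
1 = 1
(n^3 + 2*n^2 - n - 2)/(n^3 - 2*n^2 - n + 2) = (n + 2)/(n - 2)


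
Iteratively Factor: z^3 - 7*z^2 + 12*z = (z - 4)*(z^2 - 3*z) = z*(z - 4)*(z - 3)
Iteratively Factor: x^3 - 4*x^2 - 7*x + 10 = (x + 2)*(x^2 - 6*x + 5) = (x - 5)*(x + 2)*(x - 1)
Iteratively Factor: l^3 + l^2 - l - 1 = (l - 1)*(l^2 + 2*l + 1) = (l - 1)*(l + 1)*(l + 1)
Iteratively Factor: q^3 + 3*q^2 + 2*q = (q)*(q^2 + 3*q + 2) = q*(q + 1)*(q + 2)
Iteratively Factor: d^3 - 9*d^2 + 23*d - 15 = (d - 5)*(d^2 - 4*d + 3) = (d - 5)*(d - 1)*(d - 3)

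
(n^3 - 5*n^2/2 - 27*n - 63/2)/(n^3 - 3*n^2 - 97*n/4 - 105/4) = 2*(n + 3)/(2*n + 5)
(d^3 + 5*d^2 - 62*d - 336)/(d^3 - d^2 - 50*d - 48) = (d + 7)/(d + 1)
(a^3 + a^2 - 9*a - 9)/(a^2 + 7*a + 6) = (a^2 - 9)/(a + 6)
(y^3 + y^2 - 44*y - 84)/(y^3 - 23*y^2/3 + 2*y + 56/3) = 3*(y^2 + 8*y + 12)/(3*y^2 - 2*y - 8)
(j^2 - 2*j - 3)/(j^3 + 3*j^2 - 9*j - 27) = (j + 1)/(j^2 + 6*j + 9)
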